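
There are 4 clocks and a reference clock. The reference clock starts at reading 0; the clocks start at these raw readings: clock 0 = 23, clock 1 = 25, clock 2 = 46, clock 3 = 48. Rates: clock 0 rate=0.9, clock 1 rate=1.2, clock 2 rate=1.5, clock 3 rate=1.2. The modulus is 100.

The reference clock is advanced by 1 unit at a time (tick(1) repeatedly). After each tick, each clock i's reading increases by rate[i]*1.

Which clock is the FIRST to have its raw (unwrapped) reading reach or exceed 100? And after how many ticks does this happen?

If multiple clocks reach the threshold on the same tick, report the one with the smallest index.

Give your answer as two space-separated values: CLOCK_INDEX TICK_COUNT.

Answer: 2 36

Derivation:
clock 0: start=23, rate=0.9, needs 100-23 = 77; ticks = ceil(77/0.9) = ceil(85.5556) = 86; reading at tick 86 = 23 + 0.9*86 = 100.4000
clock 1: start=25, rate=1.2, needs 100-25 = 75; ticks = ceil(75/1.2) = ceil(62.5000) = 63; reading at tick 63 = 25 + 1.2*63 = 100.6000
clock 2: start=46, rate=1.5, needs 100-46 = 54; ticks = ceil(54/1.5) = ceil(36.0000) = 36; reading at tick 36 = 46 + 1.5*36 = 100.0000
clock 3: start=48, rate=1.2, needs 100-48 = 52; ticks = ceil(52/1.2) = ceil(43.3333) = 44; reading at tick 44 = 48 + 1.2*44 = 100.8000
Minimum tick count = 36; winners = [2]; smallest index = 2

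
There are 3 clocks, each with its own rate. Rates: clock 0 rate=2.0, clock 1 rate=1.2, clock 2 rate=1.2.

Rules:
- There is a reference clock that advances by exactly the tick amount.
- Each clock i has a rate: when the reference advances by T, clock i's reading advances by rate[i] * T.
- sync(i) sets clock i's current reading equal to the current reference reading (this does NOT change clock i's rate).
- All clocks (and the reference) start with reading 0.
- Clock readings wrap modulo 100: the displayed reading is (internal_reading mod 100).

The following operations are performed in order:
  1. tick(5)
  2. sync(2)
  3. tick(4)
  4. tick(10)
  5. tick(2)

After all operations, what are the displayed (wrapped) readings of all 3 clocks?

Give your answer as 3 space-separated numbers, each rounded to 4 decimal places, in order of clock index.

After op 1 tick(5): ref=5.0000 raw=[10.0000 6.0000 6.0000]
After op 2 sync(2): ref=5.0000 raw=[10.0000 6.0000 5.0000]
After op 3 tick(4): ref=9.0000 raw=[18.0000 10.8000 9.8000]
After op 4 tick(10): ref=19.0000 raw=[38.0000 22.8000 21.8000]
After op 5 tick(2): ref=21.0000 raw=[42.0000 25.2000 24.2000]
Wrap final raw readings (mod 100): 42.0000 mod 100 = 42.0000; 25.2000 mod 100 = 25.2000; 24.2000 mod 100 = 24.2000

Answer: 42.0000 25.2000 24.2000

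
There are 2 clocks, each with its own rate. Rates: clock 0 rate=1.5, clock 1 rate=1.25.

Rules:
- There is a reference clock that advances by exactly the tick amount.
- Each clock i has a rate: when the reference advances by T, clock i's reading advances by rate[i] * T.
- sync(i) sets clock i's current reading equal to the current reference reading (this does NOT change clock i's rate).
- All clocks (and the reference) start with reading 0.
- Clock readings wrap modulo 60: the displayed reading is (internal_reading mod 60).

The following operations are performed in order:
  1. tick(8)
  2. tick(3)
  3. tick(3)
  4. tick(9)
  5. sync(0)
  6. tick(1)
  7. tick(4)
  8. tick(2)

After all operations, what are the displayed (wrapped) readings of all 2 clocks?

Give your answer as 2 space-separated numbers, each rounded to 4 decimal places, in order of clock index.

Answer: 33.5000 37.5000

Derivation:
After op 1 tick(8): ref=8.0000 raw=[12.0000 10.0000]
After op 2 tick(3): ref=11.0000 raw=[16.5000 13.7500]
After op 3 tick(3): ref=14.0000 raw=[21.0000 17.5000]
After op 4 tick(9): ref=23.0000 raw=[34.5000 28.7500]
After op 5 sync(0): ref=23.0000 raw=[23.0000 28.7500]
After op 6 tick(1): ref=24.0000 raw=[24.5000 30.0000]
After op 7 tick(4): ref=28.0000 raw=[30.5000 35.0000]
After op 8 tick(2): ref=30.0000 raw=[33.5000 37.5000]
Wrap final raw readings (mod 60): 33.5000 mod 60 = 33.5000; 37.5000 mod 60 = 37.5000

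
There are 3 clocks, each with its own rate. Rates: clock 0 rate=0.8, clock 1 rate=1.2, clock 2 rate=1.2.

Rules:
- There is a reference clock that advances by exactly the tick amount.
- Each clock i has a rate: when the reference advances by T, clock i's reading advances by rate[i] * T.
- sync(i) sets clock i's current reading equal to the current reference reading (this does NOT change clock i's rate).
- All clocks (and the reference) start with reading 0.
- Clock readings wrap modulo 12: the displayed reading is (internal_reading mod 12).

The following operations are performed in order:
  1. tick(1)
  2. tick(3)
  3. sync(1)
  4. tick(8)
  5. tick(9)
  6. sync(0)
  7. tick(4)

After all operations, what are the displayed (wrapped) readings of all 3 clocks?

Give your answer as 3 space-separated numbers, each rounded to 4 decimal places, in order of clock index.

Answer: 0.2000 5.2000 6.0000

Derivation:
After op 1 tick(1): ref=1.0000 raw=[0.8000 1.2000 1.2000]
After op 2 tick(3): ref=4.0000 raw=[3.2000 4.8000 4.8000]
After op 3 sync(1): ref=4.0000 raw=[3.2000 4.0000 4.8000]
After op 4 tick(8): ref=12.0000 raw=[9.6000 13.6000 14.4000]
After op 5 tick(9): ref=21.0000 raw=[16.8000 24.4000 25.2000]
After op 6 sync(0): ref=21.0000 raw=[21.0000 24.4000 25.2000]
After op 7 tick(4): ref=25.0000 raw=[24.2000 29.2000 30.0000]
Wrap final raw readings (mod 12): 24.2000 mod 12 = 0.2000; 29.2000 mod 12 = 5.2000; 30.0000 mod 12 = 6.0000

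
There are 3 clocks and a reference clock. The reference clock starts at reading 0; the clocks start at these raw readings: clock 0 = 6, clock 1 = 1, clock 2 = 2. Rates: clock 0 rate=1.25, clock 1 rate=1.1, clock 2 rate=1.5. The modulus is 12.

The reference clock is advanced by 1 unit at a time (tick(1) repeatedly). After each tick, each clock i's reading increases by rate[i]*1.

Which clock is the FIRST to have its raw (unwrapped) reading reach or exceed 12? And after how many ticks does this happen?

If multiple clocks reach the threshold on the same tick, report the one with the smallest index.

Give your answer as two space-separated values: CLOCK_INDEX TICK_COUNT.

Answer: 0 5

Derivation:
clock 0: start=6, rate=1.25, needs 12-6 = 6; ticks = ceil(6/1.25) = ceil(4.8000) = 5; reading at tick 5 = 6 + 1.25*5 = 12.2500
clock 1: start=1, rate=1.1, needs 12-1 = 11; ticks = ceil(11/1.1) = ceil(10.0000) = 10; reading at tick 10 = 1 + 1.1*10 = 12.0000
clock 2: start=2, rate=1.5, needs 12-2 = 10; ticks = ceil(10/1.5) = ceil(6.6667) = 7; reading at tick 7 = 2 + 1.5*7 = 12.5000
Minimum tick count = 5; winners = [0]; smallest index = 0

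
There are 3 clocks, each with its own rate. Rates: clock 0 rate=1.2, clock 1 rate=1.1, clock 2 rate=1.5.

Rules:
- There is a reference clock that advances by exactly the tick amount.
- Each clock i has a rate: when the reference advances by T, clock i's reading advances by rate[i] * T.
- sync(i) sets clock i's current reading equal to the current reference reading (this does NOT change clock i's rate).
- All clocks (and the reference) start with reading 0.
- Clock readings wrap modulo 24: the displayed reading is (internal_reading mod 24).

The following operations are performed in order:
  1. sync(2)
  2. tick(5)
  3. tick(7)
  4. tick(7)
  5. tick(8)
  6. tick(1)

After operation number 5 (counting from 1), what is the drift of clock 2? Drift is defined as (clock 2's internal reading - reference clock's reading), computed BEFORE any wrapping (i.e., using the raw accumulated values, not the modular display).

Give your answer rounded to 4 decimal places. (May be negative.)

After op 1 sync(2): ref=0.0000 raw=[0.0000 0.0000 0.0000]
After op 2 tick(5): ref=5.0000 raw=[6.0000 5.5000 7.5000]
After op 3 tick(7): ref=12.0000 raw=[14.4000 13.2000 18.0000]
After op 4 tick(7): ref=19.0000 raw=[22.8000 20.9000 28.5000]
After op 5 tick(8): ref=27.0000 raw=[32.4000 29.7000 40.5000]
Drift of clock 2 after op 5: 40.5000 - 27.0000 = 13.5000

Answer: 13.5000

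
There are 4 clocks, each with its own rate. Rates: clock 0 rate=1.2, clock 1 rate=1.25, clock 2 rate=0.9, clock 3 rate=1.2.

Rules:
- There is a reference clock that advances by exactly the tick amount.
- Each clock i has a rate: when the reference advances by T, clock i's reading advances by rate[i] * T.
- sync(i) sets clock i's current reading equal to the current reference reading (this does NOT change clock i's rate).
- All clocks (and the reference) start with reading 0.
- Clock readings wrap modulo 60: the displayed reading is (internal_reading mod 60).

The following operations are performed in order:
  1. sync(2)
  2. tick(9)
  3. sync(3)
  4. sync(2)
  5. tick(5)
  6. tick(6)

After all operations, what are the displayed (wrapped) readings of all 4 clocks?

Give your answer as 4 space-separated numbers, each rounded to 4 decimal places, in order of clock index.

Answer: 24.0000 25.0000 18.9000 22.2000

Derivation:
After op 1 sync(2): ref=0.0000 raw=[0.0000 0.0000 0.0000 0.0000]
After op 2 tick(9): ref=9.0000 raw=[10.8000 11.2500 8.1000 10.8000]
After op 3 sync(3): ref=9.0000 raw=[10.8000 11.2500 8.1000 9.0000]
After op 4 sync(2): ref=9.0000 raw=[10.8000 11.2500 9.0000 9.0000]
After op 5 tick(5): ref=14.0000 raw=[16.8000 17.5000 13.5000 15.0000]
After op 6 tick(6): ref=20.0000 raw=[24.0000 25.0000 18.9000 22.2000]
Wrap final raw readings (mod 60): 24.0000 mod 60 = 24.0000; 25.0000 mod 60 = 25.0000; 18.9000 mod 60 = 18.9000; 22.2000 mod 60 = 22.2000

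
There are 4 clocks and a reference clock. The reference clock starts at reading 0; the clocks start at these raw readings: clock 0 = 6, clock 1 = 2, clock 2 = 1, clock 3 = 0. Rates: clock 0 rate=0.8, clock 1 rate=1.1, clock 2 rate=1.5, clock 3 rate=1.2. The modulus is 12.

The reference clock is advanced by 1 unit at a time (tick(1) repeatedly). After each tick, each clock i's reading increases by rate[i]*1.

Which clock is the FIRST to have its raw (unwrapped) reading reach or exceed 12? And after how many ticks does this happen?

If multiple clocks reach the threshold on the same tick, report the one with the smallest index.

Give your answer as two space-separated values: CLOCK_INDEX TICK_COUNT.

Answer: 0 8

Derivation:
clock 0: start=6, rate=0.8, needs 12-6 = 6; ticks = ceil(6/0.8) = ceil(7.5000) = 8; reading at tick 8 = 6 + 0.8*8 = 12.4000
clock 1: start=2, rate=1.1, needs 12-2 = 10; ticks = ceil(10/1.1) = ceil(9.0909) = 10; reading at tick 10 = 2 + 1.1*10 = 13.0000
clock 2: start=1, rate=1.5, needs 12-1 = 11; ticks = ceil(11/1.5) = ceil(7.3333) = 8; reading at tick 8 = 1 + 1.5*8 = 13.0000
clock 3: start=0, rate=1.2, needs 12-0 = 12; ticks = ceil(12/1.2) = ceil(10.0000) = 10; reading at tick 10 = 0 + 1.2*10 = 12.0000
Minimum tick count = 8; winners = [0, 2]; smallest index = 0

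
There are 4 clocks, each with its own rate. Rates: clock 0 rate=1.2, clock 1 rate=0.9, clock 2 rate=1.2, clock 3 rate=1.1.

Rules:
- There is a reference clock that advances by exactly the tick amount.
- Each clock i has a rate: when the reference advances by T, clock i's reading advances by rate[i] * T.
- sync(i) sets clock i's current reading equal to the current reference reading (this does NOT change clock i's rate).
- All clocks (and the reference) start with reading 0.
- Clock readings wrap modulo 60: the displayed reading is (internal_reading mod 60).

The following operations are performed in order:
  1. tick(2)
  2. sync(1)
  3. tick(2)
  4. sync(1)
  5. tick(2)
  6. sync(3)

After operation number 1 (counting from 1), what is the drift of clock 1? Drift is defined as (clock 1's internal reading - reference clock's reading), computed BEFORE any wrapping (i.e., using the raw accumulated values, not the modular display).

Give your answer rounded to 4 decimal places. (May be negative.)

Answer: -0.2000

Derivation:
After op 1 tick(2): ref=2.0000 raw=[2.4000 1.8000 2.4000 2.2000]
Drift of clock 1 after op 1: 1.8000 - 2.0000 = -0.2000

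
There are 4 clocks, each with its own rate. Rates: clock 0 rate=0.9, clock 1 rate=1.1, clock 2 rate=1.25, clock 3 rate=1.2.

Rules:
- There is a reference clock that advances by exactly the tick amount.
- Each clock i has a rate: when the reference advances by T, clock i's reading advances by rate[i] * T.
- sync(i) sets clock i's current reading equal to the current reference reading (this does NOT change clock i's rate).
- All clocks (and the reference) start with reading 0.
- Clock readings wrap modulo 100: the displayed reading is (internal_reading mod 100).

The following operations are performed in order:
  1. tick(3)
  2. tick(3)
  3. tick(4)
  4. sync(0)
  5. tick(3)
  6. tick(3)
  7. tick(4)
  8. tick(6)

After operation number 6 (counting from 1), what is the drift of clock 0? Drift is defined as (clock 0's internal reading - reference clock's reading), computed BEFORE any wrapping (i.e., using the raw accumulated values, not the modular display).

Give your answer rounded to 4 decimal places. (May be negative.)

Answer: -0.6000

Derivation:
After op 1 tick(3): ref=3.0000 raw=[2.7000 3.3000 3.7500 3.6000]
After op 2 tick(3): ref=6.0000 raw=[5.4000 6.6000 7.5000 7.2000]
After op 3 tick(4): ref=10.0000 raw=[9.0000 11.0000 12.5000 12.0000]
After op 4 sync(0): ref=10.0000 raw=[10.0000 11.0000 12.5000 12.0000]
After op 5 tick(3): ref=13.0000 raw=[12.7000 14.3000 16.2500 15.6000]
After op 6 tick(3): ref=16.0000 raw=[15.4000 17.6000 20.0000 19.2000]
Drift of clock 0 after op 6: 15.4000 - 16.0000 = -0.6000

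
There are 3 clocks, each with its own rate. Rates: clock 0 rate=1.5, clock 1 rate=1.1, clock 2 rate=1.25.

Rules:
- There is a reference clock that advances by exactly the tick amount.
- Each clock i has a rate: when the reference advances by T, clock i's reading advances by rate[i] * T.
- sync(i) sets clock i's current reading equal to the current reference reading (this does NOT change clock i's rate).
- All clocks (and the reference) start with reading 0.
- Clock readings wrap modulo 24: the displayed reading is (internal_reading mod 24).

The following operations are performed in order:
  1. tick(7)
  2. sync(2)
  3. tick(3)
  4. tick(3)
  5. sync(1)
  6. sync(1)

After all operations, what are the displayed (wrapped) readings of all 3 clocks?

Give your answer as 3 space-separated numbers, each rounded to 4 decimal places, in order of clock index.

Answer: 19.5000 13.0000 14.5000

Derivation:
After op 1 tick(7): ref=7.0000 raw=[10.5000 7.7000 8.7500]
After op 2 sync(2): ref=7.0000 raw=[10.5000 7.7000 7.0000]
After op 3 tick(3): ref=10.0000 raw=[15.0000 11.0000 10.7500]
After op 4 tick(3): ref=13.0000 raw=[19.5000 14.3000 14.5000]
After op 5 sync(1): ref=13.0000 raw=[19.5000 13.0000 14.5000]
After op 6 sync(1): ref=13.0000 raw=[19.5000 13.0000 14.5000]
Wrap final raw readings (mod 24): 19.5000 mod 24 = 19.5000; 13.0000 mod 24 = 13.0000; 14.5000 mod 24 = 14.5000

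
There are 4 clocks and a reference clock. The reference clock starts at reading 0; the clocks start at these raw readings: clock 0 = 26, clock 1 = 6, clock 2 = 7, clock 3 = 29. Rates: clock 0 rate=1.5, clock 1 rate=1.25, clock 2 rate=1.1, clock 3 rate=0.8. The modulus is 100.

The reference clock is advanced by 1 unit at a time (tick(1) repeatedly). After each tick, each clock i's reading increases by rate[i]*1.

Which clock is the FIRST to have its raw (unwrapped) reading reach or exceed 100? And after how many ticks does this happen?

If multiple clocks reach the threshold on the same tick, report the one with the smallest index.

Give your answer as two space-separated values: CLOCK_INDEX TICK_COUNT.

Answer: 0 50

Derivation:
clock 0: start=26, rate=1.5, needs 100-26 = 74; ticks = ceil(74/1.5) = ceil(49.3333) = 50; reading at tick 50 = 26 + 1.5*50 = 101.0000
clock 1: start=6, rate=1.25, needs 100-6 = 94; ticks = ceil(94/1.25) = ceil(75.2000) = 76; reading at tick 76 = 6 + 1.25*76 = 101.0000
clock 2: start=7, rate=1.1, needs 100-7 = 93; ticks = ceil(93/1.1) = ceil(84.5455) = 85; reading at tick 85 = 7 + 1.1*85 = 100.5000
clock 3: start=29, rate=0.8, needs 100-29 = 71; ticks = ceil(71/0.8) = ceil(88.7500) = 89; reading at tick 89 = 29 + 0.8*89 = 100.2000
Minimum tick count = 50; winners = [0]; smallest index = 0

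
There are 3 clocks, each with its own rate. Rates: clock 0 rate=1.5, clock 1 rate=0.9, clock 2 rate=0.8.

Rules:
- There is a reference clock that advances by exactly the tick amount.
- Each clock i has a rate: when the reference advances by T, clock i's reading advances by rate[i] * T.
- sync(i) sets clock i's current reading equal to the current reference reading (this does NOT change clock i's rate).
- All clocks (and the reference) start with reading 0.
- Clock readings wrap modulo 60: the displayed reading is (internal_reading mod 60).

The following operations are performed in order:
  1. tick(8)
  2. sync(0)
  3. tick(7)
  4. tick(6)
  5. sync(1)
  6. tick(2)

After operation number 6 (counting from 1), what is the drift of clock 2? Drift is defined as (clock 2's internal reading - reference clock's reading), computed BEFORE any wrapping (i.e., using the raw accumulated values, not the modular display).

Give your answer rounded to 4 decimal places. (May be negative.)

Answer: -4.6000

Derivation:
After op 1 tick(8): ref=8.0000 raw=[12.0000 7.2000 6.4000]
After op 2 sync(0): ref=8.0000 raw=[8.0000 7.2000 6.4000]
After op 3 tick(7): ref=15.0000 raw=[18.5000 13.5000 12.0000]
After op 4 tick(6): ref=21.0000 raw=[27.5000 18.9000 16.8000]
After op 5 sync(1): ref=21.0000 raw=[27.5000 21.0000 16.8000]
After op 6 tick(2): ref=23.0000 raw=[30.5000 22.8000 18.4000]
Drift of clock 2 after op 6: 18.4000 - 23.0000 = -4.6000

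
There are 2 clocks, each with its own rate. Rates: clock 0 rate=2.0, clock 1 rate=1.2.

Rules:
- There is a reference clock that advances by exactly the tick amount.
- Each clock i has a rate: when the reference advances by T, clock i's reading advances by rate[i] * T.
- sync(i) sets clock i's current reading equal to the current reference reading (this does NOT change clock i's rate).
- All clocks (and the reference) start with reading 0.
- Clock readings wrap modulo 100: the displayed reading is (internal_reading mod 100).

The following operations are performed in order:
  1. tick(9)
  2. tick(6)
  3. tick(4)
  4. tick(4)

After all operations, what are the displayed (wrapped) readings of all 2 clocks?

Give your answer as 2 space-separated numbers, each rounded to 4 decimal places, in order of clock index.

Answer: 46.0000 27.6000

Derivation:
After op 1 tick(9): ref=9.0000 raw=[18.0000 10.8000]
After op 2 tick(6): ref=15.0000 raw=[30.0000 18.0000]
After op 3 tick(4): ref=19.0000 raw=[38.0000 22.8000]
After op 4 tick(4): ref=23.0000 raw=[46.0000 27.6000]
Wrap final raw readings (mod 100): 46.0000 mod 100 = 46.0000; 27.6000 mod 100 = 27.6000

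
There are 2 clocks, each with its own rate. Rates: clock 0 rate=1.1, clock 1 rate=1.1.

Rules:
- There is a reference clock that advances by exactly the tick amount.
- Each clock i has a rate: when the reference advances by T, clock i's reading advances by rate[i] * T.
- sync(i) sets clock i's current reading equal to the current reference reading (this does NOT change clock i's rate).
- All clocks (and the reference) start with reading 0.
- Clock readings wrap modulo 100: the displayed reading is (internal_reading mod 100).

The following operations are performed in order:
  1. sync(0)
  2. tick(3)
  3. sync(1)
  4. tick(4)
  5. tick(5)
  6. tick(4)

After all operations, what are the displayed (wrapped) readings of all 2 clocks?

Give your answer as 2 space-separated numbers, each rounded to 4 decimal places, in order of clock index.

Answer: 17.6000 17.3000

Derivation:
After op 1 sync(0): ref=0.0000 raw=[0.0000 0.0000]
After op 2 tick(3): ref=3.0000 raw=[3.3000 3.3000]
After op 3 sync(1): ref=3.0000 raw=[3.3000 3.0000]
After op 4 tick(4): ref=7.0000 raw=[7.7000 7.4000]
After op 5 tick(5): ref=12.0000 raw=[13.2000 12.9000]
After op 6 tick(4): ref=16.0000 raw=[17.6000 17.3000]
Wrap final raw readings (mod 100): 17.6000 mod 100 = 17.6000; 17.3000 mod 100 = 17.3000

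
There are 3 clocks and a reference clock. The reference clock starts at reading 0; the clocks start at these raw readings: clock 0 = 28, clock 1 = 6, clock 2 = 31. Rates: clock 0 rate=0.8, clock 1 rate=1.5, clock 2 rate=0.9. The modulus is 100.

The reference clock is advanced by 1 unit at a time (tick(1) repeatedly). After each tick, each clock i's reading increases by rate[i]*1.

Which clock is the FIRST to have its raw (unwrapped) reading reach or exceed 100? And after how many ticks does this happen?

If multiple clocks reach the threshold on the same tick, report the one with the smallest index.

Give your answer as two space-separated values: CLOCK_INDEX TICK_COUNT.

clock 0: start=28, rate=0.8, needs 100-28 = 72; ticks = ceil(72/0.8) = ceil(90.0000) = 90; reading at tick 90 = 28 + 0.8*90 = 100.0000
clock 1: start=6, rate=1.5, needs 100-6 = 94; ticks = ceil(94/1.5) = ceil(62.6667) = 63; reading at tick 63 = 6 + 1.5*63 = 100.5000
clock 2: start=31, rate=0.9, needs 100-31 = 69; ticks = ceil(69/0.9) = ceil(76.6667) = 77; reading at tick 77 = 31 + 0.9*77 = 100.3000
Minimum tick count = 63; winners = [1]; smallest index = 1

Answer: 1 63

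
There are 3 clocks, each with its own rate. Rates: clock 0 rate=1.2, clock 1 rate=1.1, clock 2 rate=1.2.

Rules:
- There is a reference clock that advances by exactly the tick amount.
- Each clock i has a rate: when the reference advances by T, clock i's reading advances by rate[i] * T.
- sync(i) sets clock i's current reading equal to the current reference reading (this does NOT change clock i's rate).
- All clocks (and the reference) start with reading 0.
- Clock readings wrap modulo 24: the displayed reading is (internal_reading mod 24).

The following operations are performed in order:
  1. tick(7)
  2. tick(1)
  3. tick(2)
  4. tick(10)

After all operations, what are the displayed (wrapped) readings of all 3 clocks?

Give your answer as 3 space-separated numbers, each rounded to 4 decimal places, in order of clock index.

After op 1 tick(7): ref=7.0000 raw=[8.4000 7.7000 8.4000]
After op 2 tick(1): ref=8.0000 raw=[9.6000 8.8000 9.6000]
After op 3 tick(2): ref=10.0000 raw=[12.0000 11.0000 12.0000]
After op 4 tick(10): ref=20.0000 raw=[24.0000 22.0000 24.0000]
Wrap final raw readings (mod 24): 24.0000 mod 24 = 0.0000; 22.0000 mod 24 = 22.0000; 24.0000 mod 24 = 0.0000

Answer: 0.0000 22.0000 0.0000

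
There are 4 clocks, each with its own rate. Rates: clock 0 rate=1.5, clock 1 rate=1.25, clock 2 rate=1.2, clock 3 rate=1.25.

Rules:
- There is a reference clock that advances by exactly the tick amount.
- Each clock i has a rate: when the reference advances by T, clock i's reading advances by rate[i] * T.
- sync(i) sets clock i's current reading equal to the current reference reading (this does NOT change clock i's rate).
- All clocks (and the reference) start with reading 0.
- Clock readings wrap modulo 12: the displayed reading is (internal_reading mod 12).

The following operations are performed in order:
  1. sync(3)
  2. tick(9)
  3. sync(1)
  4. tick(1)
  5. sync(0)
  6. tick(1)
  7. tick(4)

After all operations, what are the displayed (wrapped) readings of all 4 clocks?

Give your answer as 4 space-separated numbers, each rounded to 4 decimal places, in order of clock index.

After op 1 sync(3): ref=0.0000 raw=[0.0000 0.0000 0.0000 0.0000]
After op 2 tick(9): ref=9.0000 raw=[13.5000 11.2500 10.8000 11.2500]
After op 3 sync(1): ref=9.0000 raw=[13.5000 9.0000 10.8000 11.2500]
After op 4 tick(1): ref=10.0000 raw=[15.0000 10.2500 12.0000 12.5000]
After op 5 sync(0): ref=10.0000 raw=[10.0000 10.2500 12.0000 12.5000]
After op 6 tick(1): ref=11.0000 raw=[11.5000 11.5000 13.2000 13.7500]
After op 7 tick(4): ref=15.0000 raw=[17.5000 16.5000 18.0000 18.7500]
Wrap final raw readings (mod 12): 17.5000 mod 12 = 5.5000; 16.5000 mod 12 = 4.5000; 18.0000 mod 12 = 6.0000; 18.7500 mod 12 = 6.7500

Answer: 5.5000 4.5000 6.0000 6.7500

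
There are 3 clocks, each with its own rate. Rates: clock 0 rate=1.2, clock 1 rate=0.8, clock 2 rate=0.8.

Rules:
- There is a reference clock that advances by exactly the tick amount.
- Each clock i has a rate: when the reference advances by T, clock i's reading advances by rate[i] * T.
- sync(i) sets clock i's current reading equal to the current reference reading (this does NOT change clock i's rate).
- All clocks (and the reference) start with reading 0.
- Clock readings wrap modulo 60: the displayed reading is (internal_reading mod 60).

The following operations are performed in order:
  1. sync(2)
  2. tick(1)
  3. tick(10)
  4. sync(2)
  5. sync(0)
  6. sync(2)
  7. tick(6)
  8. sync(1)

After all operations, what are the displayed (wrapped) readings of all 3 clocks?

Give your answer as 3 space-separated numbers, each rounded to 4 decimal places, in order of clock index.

After op 1 sync(2): ref=0.0000 raw=[0.0000 0.0000 0.0000]
After op 2 tick(1): ref=1.0000 raw=[1.2000 0.8000 0.8000]
After op 3 tick(10): ref=11.0000 raw=[13.2000 8.8000 8.8000]
After op 4 sync(2): ref=11.0000 raw=[13.2000 8.8000 11.0000]
After op 5 sync(0): ref=11.0000 raw=[11.0000 8.8000 11.0000]
After op 6 sync(2): ref=11.0000 raw=[11.0000 8.8000 11.0000]
After op 7 tick(6): ref=17.0000 raw=[18.2000 13.6000 15.8000]
After op 8 sync(1): ref=17.0000 raw=[18.2000 17.0000 15.8000]
Wrap final raw readings (mod 60): 18.2000 mod 60 = 18.2000; 17.0000 mod 60 = 17.0000; 15.8000 mod 60 = 15.8000

Answer: 18.2000 17.0000 15.8000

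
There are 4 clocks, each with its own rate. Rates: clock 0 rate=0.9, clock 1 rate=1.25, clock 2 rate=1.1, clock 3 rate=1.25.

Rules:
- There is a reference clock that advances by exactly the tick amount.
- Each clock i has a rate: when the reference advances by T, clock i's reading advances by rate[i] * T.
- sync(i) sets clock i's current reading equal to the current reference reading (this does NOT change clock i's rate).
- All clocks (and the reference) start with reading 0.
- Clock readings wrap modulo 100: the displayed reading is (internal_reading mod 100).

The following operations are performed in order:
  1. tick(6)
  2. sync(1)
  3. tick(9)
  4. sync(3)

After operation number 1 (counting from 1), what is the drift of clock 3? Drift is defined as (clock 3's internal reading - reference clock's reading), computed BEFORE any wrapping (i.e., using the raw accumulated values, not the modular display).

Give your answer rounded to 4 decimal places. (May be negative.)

After op 1 tick(6): ref=6.0000 raw=[5.4000 7.5000 6.6000 7.5000]
Drift of clock 3 after op 1: 7.5000 - 6.0000 = 1.5000

Answer: 1.5000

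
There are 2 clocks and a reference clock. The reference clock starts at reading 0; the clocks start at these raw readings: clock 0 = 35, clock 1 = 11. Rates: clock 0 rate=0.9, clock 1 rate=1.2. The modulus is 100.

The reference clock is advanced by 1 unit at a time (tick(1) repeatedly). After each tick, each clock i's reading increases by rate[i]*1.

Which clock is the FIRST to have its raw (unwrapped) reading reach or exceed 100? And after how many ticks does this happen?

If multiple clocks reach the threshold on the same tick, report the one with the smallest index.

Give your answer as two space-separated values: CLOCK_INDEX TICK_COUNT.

clock 0: start=35, rate=0.9, needs 100-35 = 65; ticks = ceil(65/0.9) = ceil(72.2222) = 73; reading at tick 73 = 35 + 0.9*73 = 100.7000
clock 1: start=11, rate=1.2, needs 100-11 = 89; ticks = ceil(89/1.2) = ceil(74.1667) = 75; reading at tick 75 = 11 + 1.2*75 = 101.0000
Minimum tick count = 73; winners = [0]; smallest index = 0

Answer: 0 73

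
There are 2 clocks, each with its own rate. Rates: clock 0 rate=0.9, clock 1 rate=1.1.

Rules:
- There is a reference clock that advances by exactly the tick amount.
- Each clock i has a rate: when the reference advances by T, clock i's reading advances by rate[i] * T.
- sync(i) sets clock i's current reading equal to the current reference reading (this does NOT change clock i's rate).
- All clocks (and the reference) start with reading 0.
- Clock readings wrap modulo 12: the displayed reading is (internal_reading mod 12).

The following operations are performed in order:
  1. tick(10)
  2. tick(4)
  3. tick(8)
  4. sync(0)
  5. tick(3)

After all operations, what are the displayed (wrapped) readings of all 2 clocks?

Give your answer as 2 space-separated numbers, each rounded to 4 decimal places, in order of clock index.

After op 1 tick(10): ref=10.0000 raw=[9.0000 11.0000]
After op 2 tick(4): ref=14.0000 raw=[12.6000 15.4000]
After op 3 tick(8): ref=22.0000 raw=[19.8000 24.2000]
After op 4 sync(0): ref=22.0000 raw=[22.0000 24.2000]
After op 5 tick(3): ref=25.0000 raw=[24.7000 27.5000]
Wrap final raw readings (mod 12): 24.7000 mod 12 = 0.7000; 27.5000 mod 12 = 3.5000

Answer: 0.7000 3.5000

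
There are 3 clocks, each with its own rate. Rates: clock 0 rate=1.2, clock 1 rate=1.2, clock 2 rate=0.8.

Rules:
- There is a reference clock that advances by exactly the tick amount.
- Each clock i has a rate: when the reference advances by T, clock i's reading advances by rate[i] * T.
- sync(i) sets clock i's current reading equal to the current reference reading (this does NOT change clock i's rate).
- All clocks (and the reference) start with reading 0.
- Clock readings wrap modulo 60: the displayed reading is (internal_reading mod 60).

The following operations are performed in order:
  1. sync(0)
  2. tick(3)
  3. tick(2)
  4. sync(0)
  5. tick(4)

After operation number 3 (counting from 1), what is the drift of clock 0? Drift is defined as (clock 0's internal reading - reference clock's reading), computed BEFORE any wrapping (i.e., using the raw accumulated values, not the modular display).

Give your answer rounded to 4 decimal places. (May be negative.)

After op 1 sync(0): ref=0.0000 raw=[0.0000 0.0000 0.0000]
After op 2 tick(3): ref=3.0000 raw=[3.6000 3.6000 2.4000]
After op 3 tick(2): ref=5.0000 raw=[6.0000 6.0000 4.0000]
Drift of clock 0 after op 3: 6.0000 - 5.0000 = 1.0000

Answer: 1.0000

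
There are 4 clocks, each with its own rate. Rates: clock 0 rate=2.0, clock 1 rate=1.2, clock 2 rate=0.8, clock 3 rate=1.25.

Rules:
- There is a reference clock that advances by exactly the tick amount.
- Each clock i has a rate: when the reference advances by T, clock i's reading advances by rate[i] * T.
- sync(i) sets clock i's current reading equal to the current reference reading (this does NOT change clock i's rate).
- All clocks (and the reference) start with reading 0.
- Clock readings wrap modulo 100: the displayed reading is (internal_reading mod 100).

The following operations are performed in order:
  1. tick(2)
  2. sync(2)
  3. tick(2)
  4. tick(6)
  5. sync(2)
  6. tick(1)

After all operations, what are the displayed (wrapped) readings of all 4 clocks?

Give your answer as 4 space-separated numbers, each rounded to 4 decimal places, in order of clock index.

After op 1 tick(2): ref=2.0000 raw=[4.0000 2.4000 1.6000 2.5000]
After op 2 sync(2): ref=2.0000 raw=[4.0000 2.4000 2.0000 2.5000]
After op 3 tick(2): ref=4.0000 raw=[8.0000 4.8000 3.6000 5.0000]
After op 4 tick(6): ref=10.0000 raw=[20.0000 12.0000 8.4000 12.5000]
After op 5 sync(2): ref=10.0000 raw=[20.0000 12.0000 10.0000 12.5000]
After op 6 tick(1): ref=11.0000 raw=[22.0000 13.2000 10.8000 13.7500]
Wrap final raw readings (mod 100): 22.0000 mod 100 = 22.0000; 13.2000 mod 100 = 13.2000; 10.8000 mod 100 = 10.8000; 13.7500 mod 100 = 13.7500

Answer: 22.0000 13.2000 10.8000 13.7500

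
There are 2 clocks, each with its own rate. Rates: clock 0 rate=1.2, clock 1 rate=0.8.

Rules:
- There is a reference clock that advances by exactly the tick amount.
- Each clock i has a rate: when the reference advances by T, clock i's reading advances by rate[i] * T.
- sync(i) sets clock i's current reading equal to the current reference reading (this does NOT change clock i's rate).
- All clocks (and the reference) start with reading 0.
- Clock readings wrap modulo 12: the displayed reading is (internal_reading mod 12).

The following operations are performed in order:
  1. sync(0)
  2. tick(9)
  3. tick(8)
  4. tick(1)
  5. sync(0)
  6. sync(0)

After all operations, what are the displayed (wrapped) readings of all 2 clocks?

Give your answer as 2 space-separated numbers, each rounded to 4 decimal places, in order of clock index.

Answer: 6.0000 2.4000

Derivation:
After op 1 sync(0): ref=0.0000 raw=[0.0000 0.0000]
After op 2 tick(9): ref=9.0000 raw=[10.8000 7.2000]
After op 3 tick(8): ref=17.0000 raw=[20.4000 13.6000]
After op 4 tick(1): ref=18.0000 raw=[21.6000 14.4000]
After op 5 sync(0): ref=18.0000 raw=[18.0000 14.4000]
After op 6 sync(0): ref=18.0000 raw=[18.0000 14.4000]
Wrap final raw readings (mod 12): 18.0000 mod 12 = 6.0000; 14.4000 mod 12 = 2.4000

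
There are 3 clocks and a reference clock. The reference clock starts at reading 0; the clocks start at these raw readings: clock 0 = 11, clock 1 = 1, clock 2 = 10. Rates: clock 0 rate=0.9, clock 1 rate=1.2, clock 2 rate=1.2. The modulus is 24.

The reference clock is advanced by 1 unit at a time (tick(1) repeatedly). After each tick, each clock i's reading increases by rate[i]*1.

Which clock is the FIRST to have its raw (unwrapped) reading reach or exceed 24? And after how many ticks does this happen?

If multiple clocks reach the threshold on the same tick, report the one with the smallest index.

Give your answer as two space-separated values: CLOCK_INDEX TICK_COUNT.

Answer: 2 12

Derivation:
clock 0: start=11, rate=0.9, needs 24-11 = 13; ticks = ceil(13/0.9) = ceil(14.4444) = 15; reading at tick 15 = 11 + 0.9*15 = 24.5000
clock 1: start=1, rate=1.2, needs 24-1 = 23; ticks = ceil(23/1.2) = ceil(19.1667) = 20; reading at tick 20 = 1 + 1.2*20 = 25.0000
clock 2: start=10, rate=1.2, needs 24-10 = 14; ticks = ceil(14/1.2) = ceil(11.6667) = 12; reading at tick 12 = 10 + 1.2*12 = 24.4000
Minimum tick count = 12; winners = [2]; smallest index = 2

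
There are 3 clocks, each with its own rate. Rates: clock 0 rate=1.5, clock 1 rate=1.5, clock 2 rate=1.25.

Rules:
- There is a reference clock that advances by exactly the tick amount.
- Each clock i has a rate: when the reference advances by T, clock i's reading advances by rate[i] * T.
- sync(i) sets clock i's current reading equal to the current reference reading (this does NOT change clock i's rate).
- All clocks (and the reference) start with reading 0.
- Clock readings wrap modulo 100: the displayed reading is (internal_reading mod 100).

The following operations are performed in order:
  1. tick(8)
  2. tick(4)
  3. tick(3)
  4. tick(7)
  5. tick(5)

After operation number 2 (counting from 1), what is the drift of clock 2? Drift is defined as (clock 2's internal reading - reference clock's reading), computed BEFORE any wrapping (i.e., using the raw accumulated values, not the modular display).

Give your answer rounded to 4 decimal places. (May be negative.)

Answer: 3.0000

Derivation:
After op 1 tick(8): ref=8.0000 raw=[12.0000 12.0000 10.0000]
After op 2 tick(4): ref=12.0000 raw=[18.0000 18.0000 15.0000]
Drift of clock 2 after op 2: 15.0000 - 12.0000 = 3.0000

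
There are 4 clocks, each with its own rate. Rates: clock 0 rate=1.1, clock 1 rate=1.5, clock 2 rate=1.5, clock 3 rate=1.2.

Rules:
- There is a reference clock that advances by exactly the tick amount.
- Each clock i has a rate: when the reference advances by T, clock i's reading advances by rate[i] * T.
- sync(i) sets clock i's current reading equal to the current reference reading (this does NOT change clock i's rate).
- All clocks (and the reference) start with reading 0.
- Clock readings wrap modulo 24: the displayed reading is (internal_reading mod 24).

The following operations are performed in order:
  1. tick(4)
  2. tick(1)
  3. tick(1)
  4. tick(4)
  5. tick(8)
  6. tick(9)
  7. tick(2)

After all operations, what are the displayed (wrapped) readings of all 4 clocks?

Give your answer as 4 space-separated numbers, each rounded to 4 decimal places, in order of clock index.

After op 1 tick(4): ref=4.0000 raw=[4.4000 6.0000 6.0000 4.8000]
After op 2 tick(1): ref=5.0000 raw=[5.5000 7.5000 7.5000 6.0000]
After op 3 tick(1): ref=6.0000 raw=[6.6000 9.0000 9.0000 7.2000]
After op 4 tick(4): ref=10.0000 raw=[11.0000 15.0000 15.0000 12.0000]
After op 5 tick(8): ref=18.0000 raw=[19.8000 27.0000 27.0000 21.6000]
After op 6 tick(9): ref=27.0000 raw=[29.7000 40.5000 40.5000 32.4000]
After op 7 tick(2): ref=29.0000 raw=[31.9000 43.5000 43.5000 34.8000]
Wrap final raw readings (mod 24): 31.9000 mod 24 = 7.9000; 43.5000 mod 24 = 19.5000; 43.5000 mod 24 = 19.5000; 34.8000 mod 24 = 10.8000

Answer: 7.9000 19.5000 19.5000 10.8000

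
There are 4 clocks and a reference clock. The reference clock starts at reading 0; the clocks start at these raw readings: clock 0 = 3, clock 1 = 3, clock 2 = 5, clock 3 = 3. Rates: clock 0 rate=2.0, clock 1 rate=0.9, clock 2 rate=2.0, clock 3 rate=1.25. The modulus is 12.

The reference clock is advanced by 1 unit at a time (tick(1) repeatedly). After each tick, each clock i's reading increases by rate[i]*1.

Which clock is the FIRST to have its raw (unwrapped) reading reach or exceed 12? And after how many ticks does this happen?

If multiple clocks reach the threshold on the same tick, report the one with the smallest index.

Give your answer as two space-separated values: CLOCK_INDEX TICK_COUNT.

Answer: 2 4

Derivation:
clock 0: start=3, rate=2.0, needs 12-3 = 9; ticks = ceil(9/2.0) = ceil(4.5000) = 5; reading at tick 5 = 3 + 2.0*5 = 13.0000
clock 1: start=3, rate=0.9, needs 12-3 = 9; ticks = ceil(9/0.9) = ceil(10.0000) = 10; reading at tick 10 = 3 + 0.9*10 = 12.0000
clock 2: start=5, rate=2.0, needs 12-5 = 7; ticks = ceil(7/2.0) = ceil(3.5000) = 4; reading at tick 4 = 5 + 2.0*4 = 13.0000
clock 3: start=3, rate=1.25, needs 12-3 = 9; ticks = ceil(9/1.25) = ceil(7.2000) = 8; reading at tick 8 = 3 + 1.25*8 = 13.0000
Minimum tick count = 4; winners = [2]; smallest index = 2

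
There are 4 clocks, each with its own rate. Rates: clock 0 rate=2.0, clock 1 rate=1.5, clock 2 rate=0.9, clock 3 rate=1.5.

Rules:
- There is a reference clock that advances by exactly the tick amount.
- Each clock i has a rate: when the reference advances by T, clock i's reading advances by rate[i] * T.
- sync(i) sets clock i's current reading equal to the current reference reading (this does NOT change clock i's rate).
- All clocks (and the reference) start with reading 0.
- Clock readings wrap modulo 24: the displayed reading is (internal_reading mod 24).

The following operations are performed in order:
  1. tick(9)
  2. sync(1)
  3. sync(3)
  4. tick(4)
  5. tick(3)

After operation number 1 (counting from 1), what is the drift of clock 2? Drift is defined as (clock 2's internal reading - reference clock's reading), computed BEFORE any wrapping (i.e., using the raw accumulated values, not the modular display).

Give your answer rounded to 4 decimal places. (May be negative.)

Answer: -0.9000

Derivation:
After op 1 tick(9): ref=9.0000 raw=[18.0000 13.5000 8.1000 13.5000]
Drift of clock 2 after op 1: 8.1000 - 9.0000 = -0.9000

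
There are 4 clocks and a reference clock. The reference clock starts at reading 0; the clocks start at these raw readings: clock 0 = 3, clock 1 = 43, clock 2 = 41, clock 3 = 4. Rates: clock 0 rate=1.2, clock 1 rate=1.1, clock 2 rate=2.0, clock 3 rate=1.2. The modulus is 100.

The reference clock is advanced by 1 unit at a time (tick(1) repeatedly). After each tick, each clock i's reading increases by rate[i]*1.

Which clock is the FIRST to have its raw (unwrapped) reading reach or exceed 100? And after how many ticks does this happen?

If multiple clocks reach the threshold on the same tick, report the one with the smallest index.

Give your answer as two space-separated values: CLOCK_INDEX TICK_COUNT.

Answer: 2 30

Derivation:
clock 0: start=3, rate=1.2, needs 100-3 = 97; ticks = ceil(97/1.2) = ceil(80.8333) = 81; reading at tick 81 = 3 + 1.2*81 = 100.2000
clock 1: start=43, rate=1.1, needs 100-43 = 57; ticks = ceil(57/1.1) = ceil(51.8182) = 52; reading at tick 52 = 43 + 1.1*52 = 100.2000
clock 2: start=41, rate=2.0, needs 100-41 = 59; ticks = ceil(59/2.0) = ceil(29.5000) = 30; reading at tick 30 = 41 + 2.0*30 = 101.0000
clock 3: start=4, rate=1.2, needs 100-4 = 96; ticks = ceil(96/1.2) = ceil(80.0000) = 80; reading at tick 80 = 4 + 1.2*80 = 100.0000
Minimum tick count = 30; winners = [2]; smallest index = 2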